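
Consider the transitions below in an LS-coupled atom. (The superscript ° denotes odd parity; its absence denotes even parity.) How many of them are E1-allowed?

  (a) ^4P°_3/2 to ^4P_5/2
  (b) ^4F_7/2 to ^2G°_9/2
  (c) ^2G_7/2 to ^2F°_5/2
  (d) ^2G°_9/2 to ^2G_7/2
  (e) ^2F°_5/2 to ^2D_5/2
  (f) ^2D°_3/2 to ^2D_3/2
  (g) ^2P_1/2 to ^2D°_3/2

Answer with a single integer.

(a) allowed
(b) forbidden (ΔS fails)
(c) allowed
(d) allowed
(e) allowed
(f) allowed
(g) allowed
Total allowed: 6 of 7.

6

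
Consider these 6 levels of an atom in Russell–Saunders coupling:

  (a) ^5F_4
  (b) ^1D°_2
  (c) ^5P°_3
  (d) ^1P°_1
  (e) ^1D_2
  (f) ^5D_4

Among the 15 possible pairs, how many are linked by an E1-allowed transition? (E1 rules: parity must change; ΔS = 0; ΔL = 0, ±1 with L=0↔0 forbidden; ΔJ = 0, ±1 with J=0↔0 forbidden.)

3

(a)–(b): forbidden (ΔS, ΔJ).
(a)–(c): forbidden (ΔL).
(a)–(d): forbidden (ΔS, ΔL, ΔJ).
(a)–(e): forbidden (parity, ΔS, ΔJ).
(a)–(f): forbidden (parity).
(b)–(c): forbidden (parity, ΔS).
(b)–(d): forbidden (parity).
(b)–(e): allowed.
(b)–(f): forbidden (ΔS, ΔJ).
(c)–(d): forbidden (parity, ΔS, ΔJ).
(c)–(e): forbidden (ΔS).
(c)–(f): allowed.
(d)–(e): allowed.
(d)–(f): forbidden (ΔS, ΔJ).
(e)–(f): forbidden (parity, ΔS, ΔJ).
Allowed pairs: 3 of 15.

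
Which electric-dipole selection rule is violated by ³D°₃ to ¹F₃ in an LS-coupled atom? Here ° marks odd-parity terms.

Parity must change: odd → even — ✓.
ΔS = 0: S: 1 → 0 — ✗.
ΔL = 0, ±1 (not L=0↔0): L: 2 → 3, ΔL = +1 — ✓.
ΔJ = 0, ±1 (not J=0↔0): J: 3 → 3, ΔJ = +0 — ✓.

the ΔS = 0 rule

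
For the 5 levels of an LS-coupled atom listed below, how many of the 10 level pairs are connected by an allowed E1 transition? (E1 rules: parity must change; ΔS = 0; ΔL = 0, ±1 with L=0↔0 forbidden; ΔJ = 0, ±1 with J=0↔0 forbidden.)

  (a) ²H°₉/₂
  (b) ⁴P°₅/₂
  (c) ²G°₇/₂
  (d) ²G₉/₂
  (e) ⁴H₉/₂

2

(a)–(b): forbidden (parity, ΔS, ΔL, ΔJ).
(a)–(c): forbidden (parity).
(a)–(d): allowed.
(a)–(e): forbidden (ΔS).
(b)–(c): forbidden (parity, ΔS, ΔL).
(b)–(d): forbidden (ΔS, ΔL, ΔJ).
(b)–(e): forbidden (ΔL, ΔJ).
(c)–(d): allowed.
(c)–(e): forbidden (ΔS).
(d)–(e): forbidden (parity, ΔS).
Allowed pairs: 2 of 10.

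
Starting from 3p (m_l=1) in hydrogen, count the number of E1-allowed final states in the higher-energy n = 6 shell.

4

E1 requires Δl = ±1, so l_f ∈ {0, 2}; with 0 ≤ l_f ≤ n_f−1 = 5, the allowed l_f values are {0, 2}.
For l_f = 0: m_f ∈ {m_i−1, m_i, m_i+1} ∩ [−0, 0] = {0} → 1 state.
For l_f = 2: m_f ∈ {m_i−1, m_i, m_i+1} ∩ [−2, 2] = {0, 1, 2} → 3 states.
Total: 4.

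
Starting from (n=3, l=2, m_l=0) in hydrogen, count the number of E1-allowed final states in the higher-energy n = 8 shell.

E1 requires Δl = ±1, so l_f ∈ {1, 3}; with 0 ≤ l_f ≤ n_f−1 = 7, the allowed l_f values are {1, 3}.
For l_f = 1: m_f ∈ {m_i−1, m_i, m_i+1} ∩ [−1, 1] = {-1, 0, 1} → 3 states.
For l_f = 3: m_f ∈ {m_i−1, m_i, m_i+1} ∩ [−3, 3] = {-1, 0, 1} → 3 states.
Total: 6.

6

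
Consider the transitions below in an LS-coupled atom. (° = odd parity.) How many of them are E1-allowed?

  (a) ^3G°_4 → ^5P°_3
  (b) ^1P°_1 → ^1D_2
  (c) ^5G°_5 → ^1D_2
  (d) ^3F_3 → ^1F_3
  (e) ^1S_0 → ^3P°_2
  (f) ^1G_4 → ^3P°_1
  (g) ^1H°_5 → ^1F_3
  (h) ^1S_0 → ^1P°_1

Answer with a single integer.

2

(a) forbidden (parity, ΔS, ΔL fail)
(b) allowed
(c) forbidden (ΔS, ΔL, ΔJ fail)
(d) forbidden (parity, ΔS fail)
(e) forbidden (ΔS, ΔJ fail)
(f) forbidden (ΔS, ΔL, ΔJ fail)
(g) forbidden (ΔL, ΔJ fail)
(h) allowed
Total allowed: 2 of 8.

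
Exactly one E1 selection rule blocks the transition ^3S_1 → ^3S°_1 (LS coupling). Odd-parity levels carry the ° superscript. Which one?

the L=0 ↔ L=0 exclusion

Parity must change: even → odd — ✓.
ΔL = 0, ±1 (not L=0↔0): L: 0 → 0, ΔL = +0 — ✗.
ΔJ = 0, ±1 (not J=0↔0): J: 1 → 1, ΔJ = +0 — ✓.
ΔS = 0: S: 1 → 1 — ✓.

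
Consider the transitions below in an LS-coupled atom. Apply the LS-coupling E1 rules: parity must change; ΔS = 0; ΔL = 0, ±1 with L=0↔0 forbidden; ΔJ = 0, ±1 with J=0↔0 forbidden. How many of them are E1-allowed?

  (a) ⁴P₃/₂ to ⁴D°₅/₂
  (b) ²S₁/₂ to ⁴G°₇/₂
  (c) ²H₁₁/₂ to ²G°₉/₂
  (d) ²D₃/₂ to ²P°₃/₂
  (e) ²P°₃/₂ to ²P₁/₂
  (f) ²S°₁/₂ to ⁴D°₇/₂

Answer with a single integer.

4

(a) allowed
(b) forbidden (ΔS, ΔL, ΔJ fail)
(c) allowed
(d) allowed
(e) allowed
(f) forbidden (parity, ΔS, ΔL, ΔJ fail)
Total allowed: 4 of 6.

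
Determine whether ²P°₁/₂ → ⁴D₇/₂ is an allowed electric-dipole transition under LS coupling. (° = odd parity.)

Parity must change: odd → even — satisfied.
ΔS = 0: S: 1/2 → 3/2 — violated.
ΔL = 0, ±1 (not L=0↔0): L: 1 → 2, ΔL = +1 — satisfied.
ΔJ = 0, ±1 (not J=0↔0): J: 1/2 → 7/2, ΔJ = +3 — violated.
Rule(s) violated: ΔS, ΔJ.

forbidden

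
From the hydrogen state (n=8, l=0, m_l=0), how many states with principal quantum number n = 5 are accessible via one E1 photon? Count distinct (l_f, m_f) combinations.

3

E1 requires Δl = ±1, so l_f ∈ {-1, 1}; with 0 ≤ l_f ≤ n_f−1 = 4, the allowed l_f values are {1}.
For l_f = 1: m_f ∈ {m_i−1, m_i, m_i+1} ∩ [−1, 1] = {-1, 0, 1} → 3 states.
Total: 3.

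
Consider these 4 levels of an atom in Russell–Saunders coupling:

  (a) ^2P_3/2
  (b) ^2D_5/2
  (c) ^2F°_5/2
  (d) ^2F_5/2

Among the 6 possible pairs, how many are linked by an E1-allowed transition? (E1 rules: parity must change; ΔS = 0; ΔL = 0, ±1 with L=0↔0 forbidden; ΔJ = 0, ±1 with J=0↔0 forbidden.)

(a)–(b): forbidden (parity).
(a)–(c): forbidden (ΔL).
(a)–(d): forbidden (parity, ΔL).
(b)–(c): allowed.
(b)–(d): forbidden (parity).
(c)–(d): allowed.
Allowed pairs: 2 of 6.

2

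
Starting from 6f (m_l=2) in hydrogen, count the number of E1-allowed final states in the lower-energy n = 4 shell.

E1 requires Δl = ±1, so l_f ∈ {2, 4}; with 0 ≤ l_f ≤ n_f−1 = 3, the allowed l_f values are {2}.
For l_f = 2: m_f ∈ {m_i−1, m_i, m_i+1} ∩ [−2, 2] = {1, 2} → 2 states.
Total: 2.

2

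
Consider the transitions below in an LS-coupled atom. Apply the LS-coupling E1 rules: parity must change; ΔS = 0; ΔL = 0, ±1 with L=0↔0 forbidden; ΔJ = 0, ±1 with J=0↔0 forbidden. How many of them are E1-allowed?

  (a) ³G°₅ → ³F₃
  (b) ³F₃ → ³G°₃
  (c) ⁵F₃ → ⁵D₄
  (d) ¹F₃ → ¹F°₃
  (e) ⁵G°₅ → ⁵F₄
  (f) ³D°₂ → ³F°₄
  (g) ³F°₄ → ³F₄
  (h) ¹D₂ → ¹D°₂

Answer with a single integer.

(a) forbidden (ΔJ fails)
(b) allowed
(c) forbidden (parity fails)
(d) allowed
(e) allowed
(f) forbidden (parity, ΔJ fail)
(g) allowed
(h) allowed
Total allowed: 5 of 8.

5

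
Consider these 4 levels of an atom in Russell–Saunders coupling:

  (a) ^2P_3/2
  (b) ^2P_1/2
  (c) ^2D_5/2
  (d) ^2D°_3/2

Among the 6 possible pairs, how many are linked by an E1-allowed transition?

3

(a)–(b): forbidden (parity).
(a)–(c): forbidden (parity).
(a)–(d): allowed.
(b)–(c): forbidden (parity, ΔJ).
(b)–(d): allowed.
(c)–(d): allowed.
Allowed pairs: 3 of 6.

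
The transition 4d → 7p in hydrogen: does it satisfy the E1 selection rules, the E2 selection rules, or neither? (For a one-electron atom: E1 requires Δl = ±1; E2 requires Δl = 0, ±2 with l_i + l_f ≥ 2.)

Δl = 1 − 2 = -1; l_i + l_f = 3.
E1 (Δl = ±1): satisfied.
E2 (Δl = 0,±2, l_i+l_f ≥ 2): not satisfied.

E1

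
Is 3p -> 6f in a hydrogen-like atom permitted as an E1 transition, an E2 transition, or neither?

E2

Δl = 3 − 1 = +2; l_i + l_f = 4.
E1 (Δl = ±1): not satisfied.
E2 (Δl = 0,±2, l_i+l_f ≥ 2): satisfied.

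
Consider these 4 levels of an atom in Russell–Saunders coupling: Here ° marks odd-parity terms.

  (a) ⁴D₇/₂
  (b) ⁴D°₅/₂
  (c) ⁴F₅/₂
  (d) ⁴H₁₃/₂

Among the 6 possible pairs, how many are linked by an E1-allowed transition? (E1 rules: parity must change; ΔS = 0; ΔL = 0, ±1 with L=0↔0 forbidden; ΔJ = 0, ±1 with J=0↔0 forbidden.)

(a)–(b): allowed.
(a)–(c): forbidden (parity).
(a)–(d): forbidden (parity, ΔL, ΔJ).
(b)–(c): allowed.
(b)–(d): forbidden (ΔL, ΔJ).
(c)–(d): forbidden (parity, ΔL, ΔJ).
Allowed pairs: 2 of 6.

2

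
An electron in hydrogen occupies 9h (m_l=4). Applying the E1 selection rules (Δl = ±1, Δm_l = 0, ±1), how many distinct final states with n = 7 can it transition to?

5

E1 requires Δl = ±1, so l_f ∈ {4, 6}; with 0 ≤ l_f ≤ n_f−1 = 6, the allowed l_f values are {4, 6}.
For l_f = 4: m_f ∈ {m_i−1, m_i, m_i+1} ∩ [−4, 4] = {3, 4} → 2 states.
For l_f = 6: m_f ∈ {m_i−1, m_i, m_i+1} ∩ [−6, 6] = {3, 4, 5} → 3 states.
Total: 5.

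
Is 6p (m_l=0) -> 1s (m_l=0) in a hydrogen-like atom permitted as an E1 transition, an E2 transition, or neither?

Δl = 0 − 1 = -1; l_i + l_f = 1.
Δm_l = +0.
E1 (Δl = ±1, |Δm_l| ≤ 1): satisfied.
E2 (Δl = 0,±2, l_i+l_f ≥ 2, |Δm_l| ≤ 2): not satisfied.

E1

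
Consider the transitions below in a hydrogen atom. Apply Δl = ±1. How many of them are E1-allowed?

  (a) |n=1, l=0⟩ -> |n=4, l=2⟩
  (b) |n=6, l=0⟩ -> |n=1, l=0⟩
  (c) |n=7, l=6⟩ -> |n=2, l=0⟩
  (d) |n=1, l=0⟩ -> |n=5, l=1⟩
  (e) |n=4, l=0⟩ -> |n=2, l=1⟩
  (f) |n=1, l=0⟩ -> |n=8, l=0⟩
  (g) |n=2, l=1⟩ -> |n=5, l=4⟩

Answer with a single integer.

(a) forbidden — Δl = +2 (E1 requires Δl = ±1)
(b) forbidden — Δl = +0 (E1 requires Δl = ±1)
(c) forbidden — Δl = -6 (E1 requires Δl = ±1)
(d) allowed
(e) allowed
(f) forbidden — Δl = +0 (E1 requires Δl = ±1)
(g) forbidden — Δl = +3 (E1 requires Δl = ±1)
Total allowed: 2 of 7.

2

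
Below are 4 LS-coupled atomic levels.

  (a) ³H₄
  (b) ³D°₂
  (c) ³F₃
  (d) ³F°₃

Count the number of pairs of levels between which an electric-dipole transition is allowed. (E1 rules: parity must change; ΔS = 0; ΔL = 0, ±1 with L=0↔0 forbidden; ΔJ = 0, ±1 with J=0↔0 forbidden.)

2

(a)–(b): forbidden (ΔL, ΔJ).
(a)–(c): forbidden (parity, ΔL).
(a)–(d): forbidden (ΔL).
(b)–(c): allowed.
(b)–(d): forbidden (parity).
(c)–(d): allowed.
Allowed pairs: 2 of 6.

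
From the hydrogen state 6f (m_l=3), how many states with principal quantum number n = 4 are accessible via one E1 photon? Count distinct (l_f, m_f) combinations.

E1 requires Δl = ±1, so l_f ∈ {2, 4}; with 0 ≤ l_f ≤ n_f−1 = 3, the allowed l_f values are {2}.
For l_f = 2: m_f ∈ {m_i−1, m_i, m_i+1} ∩ [−2, 2] = {2} → 1 state.
Total: 1.

1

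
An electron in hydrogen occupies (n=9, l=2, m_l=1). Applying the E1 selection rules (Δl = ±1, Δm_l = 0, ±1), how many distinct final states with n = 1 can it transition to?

0

E1 requires l_f ∈ {1, 3}, but neither lies in [0, 0], so no final state is reachable.
Total: 0.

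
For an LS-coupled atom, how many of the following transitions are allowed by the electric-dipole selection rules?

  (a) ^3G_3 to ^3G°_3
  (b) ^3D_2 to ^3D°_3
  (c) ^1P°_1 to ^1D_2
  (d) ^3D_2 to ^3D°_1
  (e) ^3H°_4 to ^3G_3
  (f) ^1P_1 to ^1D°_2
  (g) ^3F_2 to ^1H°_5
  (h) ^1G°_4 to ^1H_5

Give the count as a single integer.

(a) allowed
(b) allowed
(c) allowed
(d) allowed
(e) allowed
(f) allowed
(g) forbidden (ΔS, ΔL, ΔJ fail)
(h) allowed
Total allowed: 7 of 8.

7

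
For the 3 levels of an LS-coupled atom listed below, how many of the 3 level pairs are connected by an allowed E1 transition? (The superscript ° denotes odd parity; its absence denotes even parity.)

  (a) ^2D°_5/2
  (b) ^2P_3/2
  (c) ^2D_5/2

2

(a)–(b): allowed.
(a)–(c): allowed.
(b)–(c): forbidden (parity).
Allowed pairs: 2 of 3.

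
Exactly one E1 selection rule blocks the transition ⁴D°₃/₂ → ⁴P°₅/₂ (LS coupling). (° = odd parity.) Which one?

Reading off the term symbols: S 3/2→3/2, L 2→1, J 3/2→5/2, parity odd→odd.
Parity must change: odd → odd — fails.
ΔS = 0: S: 3/2 → 3/2 — ok.
ΔL = 0, ±1 (not L=0↔0): L: 2 → 1, ΔL = -1 — ok.
ΔJ = 0, ±1 (not J=0↔0): J: 3/2 → 5/2, ΔJ = +1 — ok.

parity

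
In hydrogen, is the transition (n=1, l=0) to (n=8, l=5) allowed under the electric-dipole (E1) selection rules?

l: 0 → 5 (Δl = +5). Δl = ±1 ✗.
The transition is electric-dipole forbidden.

forbidden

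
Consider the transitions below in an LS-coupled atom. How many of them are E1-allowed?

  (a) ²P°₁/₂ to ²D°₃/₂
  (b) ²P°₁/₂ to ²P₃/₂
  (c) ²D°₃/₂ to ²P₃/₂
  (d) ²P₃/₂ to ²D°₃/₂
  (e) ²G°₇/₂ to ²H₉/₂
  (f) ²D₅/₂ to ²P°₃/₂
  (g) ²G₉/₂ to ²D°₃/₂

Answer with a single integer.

5

(a) forbidden (parity fails)
(b) allowed
(c) allowed
(d) allowed
(e) allowed
(f) allowed
(g) forbidden (ΔL, ΔJ fail)
Total allowed: 5 of 7.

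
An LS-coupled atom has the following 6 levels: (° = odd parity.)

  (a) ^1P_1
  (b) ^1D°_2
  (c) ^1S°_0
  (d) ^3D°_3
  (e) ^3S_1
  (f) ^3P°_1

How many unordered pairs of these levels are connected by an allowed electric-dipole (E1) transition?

(a)–(b): allowed.
(a)–(c): allowed.
(a)–(d): forbidden (ΔS, ΔJ).
(a)–(e): forbidden (parity, ΔS).
(a)–(f): forbidden (ΔS).
(b)–(c): forbidden (parity, ΔL, ΔJ).
(b)–(d): forbidden (parity, ΔS).
(b)–(e): forbidden (ΔS, ΔL).
(b)–(f): forbidden (parity, ΔS).
(c)–(d): forbidden (parity, ΔS, ΔL, ΔJ).
(c)–(e): forbidden (ΔS, ΔL).
(c)–(f): forbidden (parity, ΔS).
(d)–(e): forbidden (ΔL, ΔJ).
(d)–(f): forbidden (parity, ΔJ).
(e)–(f): allowed.
Allowed pairs: 3 of 15.

3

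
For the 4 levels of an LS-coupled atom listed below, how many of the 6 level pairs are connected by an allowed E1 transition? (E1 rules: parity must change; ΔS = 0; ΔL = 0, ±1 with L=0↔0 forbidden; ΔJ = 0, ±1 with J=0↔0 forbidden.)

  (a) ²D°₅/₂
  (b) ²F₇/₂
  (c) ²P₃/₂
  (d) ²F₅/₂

3

(a)–(b): allowed.
(a)–(c): allowed.
(a)–(d): allowed.
(b)–(c): forbidden (parity, ΔL, ΔJ).
(b)–(d): forbidden (parity).
(c)–(d): forbidden (parity, ΔL).
Allowed pairs: 3 of 6.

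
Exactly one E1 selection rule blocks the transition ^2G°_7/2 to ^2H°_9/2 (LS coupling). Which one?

Parity must change: odd → odd — ✗.
ΔS = 0: S: 1/2 → 1/2 — ✓.
ΔL = 0, ±1 (not L=0↔0): L: 4 → 5, ΔL = +1 — ✓.
ΔJ = 0, ±1 (not J=0↔0): J: 7/2 → 9/2, ΔJ = +1 — ✓.

parity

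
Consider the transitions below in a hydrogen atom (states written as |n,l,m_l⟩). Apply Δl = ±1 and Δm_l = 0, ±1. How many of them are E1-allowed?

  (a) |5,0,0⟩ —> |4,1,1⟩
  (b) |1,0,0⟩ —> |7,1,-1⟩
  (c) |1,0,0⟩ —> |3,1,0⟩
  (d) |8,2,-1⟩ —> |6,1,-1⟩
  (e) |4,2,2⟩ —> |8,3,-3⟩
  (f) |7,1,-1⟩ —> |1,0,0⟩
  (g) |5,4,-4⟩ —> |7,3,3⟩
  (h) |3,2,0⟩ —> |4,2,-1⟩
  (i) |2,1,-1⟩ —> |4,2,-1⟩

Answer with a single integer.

(a) allowed
(b) allowed
(c) allowed
(d) allowed
(e) forbidden — Δm_l = -5 (E1 requires Δm_l = 0, ±1)
(f) allowed
(g) forbidden — Δm_l = +7 (E1 requires Δm_l = 0, ±1)
(h) forbidden — Δl = +0 (E1 requires Δl = ±1)
(i) allowed
Total allowed: 6 of 9.

6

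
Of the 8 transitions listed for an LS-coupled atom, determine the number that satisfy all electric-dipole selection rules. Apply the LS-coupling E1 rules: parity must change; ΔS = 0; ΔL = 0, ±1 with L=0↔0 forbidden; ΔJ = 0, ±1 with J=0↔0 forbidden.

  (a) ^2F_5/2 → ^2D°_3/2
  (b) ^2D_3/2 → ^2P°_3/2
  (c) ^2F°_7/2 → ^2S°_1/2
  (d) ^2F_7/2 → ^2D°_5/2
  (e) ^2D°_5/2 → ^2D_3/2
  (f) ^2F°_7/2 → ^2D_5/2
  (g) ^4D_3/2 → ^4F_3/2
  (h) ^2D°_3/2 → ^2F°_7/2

(a) allowed
(b) allowed
(c) forbidden (parity, ΔL, ΔJ fail)
(d) allowed
(e) allowed
(f) allowed
(g) forbidden (parity fails)
(h) forbidden (parity, ΔJ fail)
Total allowed: 5 of 8.

5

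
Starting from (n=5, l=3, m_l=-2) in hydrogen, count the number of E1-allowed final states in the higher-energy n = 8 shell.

5

E1 requires Δl = ±1, so l_f ∈ {2, 4}; with 0 ≤ l_f ≤ n_f−1 = 7, the allowed l_f values are {2, 4}.
For l_f = 2: m_f ∈ {m_i−1, m_i, m_i+1} ∩ [−2, 2] = {-2, -1} → 2 states.
For l_f = 4: m_f ∈ {m_i−1, m_i, m_i+1} ∩ [−4, 4] = {-3, -2, -1} → 3 states.
Total: 5.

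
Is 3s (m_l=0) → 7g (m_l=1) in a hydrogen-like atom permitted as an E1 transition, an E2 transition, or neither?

Δl = 4 − 0 = +4; l_i + l_f = 4.
Δm_l = +1.
E1 (Δl = ±1, |Δm_l| ≤ 1): not satisfied.
E2 (Δl = 0,±2, l_i+l_f ≥ 2, |Δm_l| ≤ 2): not satisfied.

neither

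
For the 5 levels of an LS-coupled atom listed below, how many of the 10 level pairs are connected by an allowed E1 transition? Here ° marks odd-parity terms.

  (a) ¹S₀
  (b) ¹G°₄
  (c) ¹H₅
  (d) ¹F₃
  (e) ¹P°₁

3

(a)–(b): forbidden (ΔL, ΔJ).
(a)–(c): forbidden (parity, ΔL, ΔJ).
(a)–(d): forbidden (parity, ΔL, ΔJ).
(a)–(e): allowed.
(b)–(c): allowed.
(b)–(d): allowed.
(b)–(e): forbidden (parity, ΔL, ΔJ).
(c)–(d): forbidden (parity, ΔL, ΔJ).
(c)–(e): forbidden (ΔL, ΔJ).
(d)–(e): forbidden (ΔL, ΔJ).
Allowed pairs: 3 of 10.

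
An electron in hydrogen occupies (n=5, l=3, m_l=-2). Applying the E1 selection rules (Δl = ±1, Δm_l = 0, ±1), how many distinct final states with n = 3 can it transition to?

E1 requires Δl = ±1, so l_f ∈ {2, 4}; with 0 ≤ l_f ≤ n_f−1 = 2, the allowed l_f values are {2}.
For l_f = 2: m_f ∈ {m_i−1, m_i, m_i+1} ∩ [−2, 2] = {-2, -1} → 2 states.
Total: 2.

2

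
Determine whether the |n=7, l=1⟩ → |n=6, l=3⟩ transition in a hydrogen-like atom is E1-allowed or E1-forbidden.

Δl = 3 − 1 = +2; the E1 rule Δl = ±1 is fails.
The transition is electric-dipole forbidden.

forbidden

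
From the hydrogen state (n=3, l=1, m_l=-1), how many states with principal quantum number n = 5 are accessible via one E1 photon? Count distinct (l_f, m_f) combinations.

4

E1 requires Δl = ±1, so l_f ∈ {0, 2}; with 0 ≤ l_f ≤ n_f−1 = 4, the allowed l_f values are {0, 2}.
For l_f = 0: m_f ∈ {m_i−1, m_i, m_i+1} ∩ [−0, 0] = {0} → 1 state.
For l_f = 2: m_f ∈ {m_i−1, m_i, m_i+1} ∩ [−2, 2] = {-2, -1, 0} → 3 states.
Total: 4.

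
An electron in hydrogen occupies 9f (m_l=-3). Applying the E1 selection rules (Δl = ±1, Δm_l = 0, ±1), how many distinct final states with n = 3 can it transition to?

E1 requires Δl = ±1, so l_f ∈ {2, 4}; with 0 ≤ l_f ≤ n_f−1 = 2, the allowed l_f values are {2}.
For l_f = 2: m_f ∈ {m_i−1, m_i, m_i+1} ∩ [−2, 2] = {-2} → 1 state.
Total: 1.

1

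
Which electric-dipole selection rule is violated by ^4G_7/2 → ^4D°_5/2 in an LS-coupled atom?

the ΔL = 0, ±1 rule

Initial level: S=3/2, L=4, J=7/2, parity even. Final level: S=3/2, L=2, J=5/2, parity odd.
ΔS = 0: S: 3/2 → 3/2 — passes.
ΔL = 0, ±1 (not L=0↔0): L: 4 → 2, ΔL = -2 — fails.
Parity must change: even → odd — passes.
ΔJ = 0, ±1 (not J=0↔0): J: 7/2 → 5/2, ΔJ = -1 — passes.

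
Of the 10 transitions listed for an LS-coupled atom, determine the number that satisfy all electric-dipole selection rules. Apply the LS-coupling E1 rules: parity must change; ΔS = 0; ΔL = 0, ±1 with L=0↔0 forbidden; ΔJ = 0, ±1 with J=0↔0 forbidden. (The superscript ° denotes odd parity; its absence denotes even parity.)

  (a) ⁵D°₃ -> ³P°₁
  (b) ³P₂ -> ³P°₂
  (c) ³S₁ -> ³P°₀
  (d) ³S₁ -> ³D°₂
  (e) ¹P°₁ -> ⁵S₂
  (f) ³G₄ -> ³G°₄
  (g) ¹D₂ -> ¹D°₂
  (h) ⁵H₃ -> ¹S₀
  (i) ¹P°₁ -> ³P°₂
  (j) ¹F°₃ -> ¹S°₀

4

(a) forbidden (parity, ΔS, ΔJ fail)
(b) allowed
(c) allowed
(d) forbidden (ΔL fails)
(e) forbidden (ΔS fails)
(f) allowed
(g) allowed
(h) forbidden (parity, ΔS, ΔL, ΔJ fail)
(i) forbidden (parity, ΔS fail)
(j) forbidden (parity, ΔL, ΔJ fail)
Total allowed: 4 of 10.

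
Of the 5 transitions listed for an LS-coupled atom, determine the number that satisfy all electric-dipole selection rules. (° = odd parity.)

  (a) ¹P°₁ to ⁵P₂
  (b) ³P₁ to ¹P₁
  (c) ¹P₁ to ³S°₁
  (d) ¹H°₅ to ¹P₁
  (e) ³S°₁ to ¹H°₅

(a) forbidden (ΔS fails)
(b) forbidden (parity, ΔS fail)
(c) forbidden (ΔS fails)
(d) forbidden (ΔL, ΔJ fail)
(e) forbidden (parity, ΔS, ΔL, ΔJ fail)
Total allowed: 0 of 5.

0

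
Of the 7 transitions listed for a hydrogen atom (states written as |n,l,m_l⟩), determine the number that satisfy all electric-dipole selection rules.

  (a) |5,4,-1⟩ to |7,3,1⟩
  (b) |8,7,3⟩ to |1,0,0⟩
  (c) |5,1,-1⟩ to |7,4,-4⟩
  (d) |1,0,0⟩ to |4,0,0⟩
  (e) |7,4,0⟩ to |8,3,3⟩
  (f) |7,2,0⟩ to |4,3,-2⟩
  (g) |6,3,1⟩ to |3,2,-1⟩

0

(a) forbidden — Δm_l = +2 (E1 requires Δm_l = 0, ±1)
(b) forbidden — Δl = -7 (E1 requires Δl = ±1); Δm_l = -3 (E1 requires Δm_l = 0, ±1)
(c) forbidden — Δl = +3 (E1 requires Δl = ±1); Δm_l = -3 (E1 requires Δm_l = 0, ±1)
(d) forbidden — Δl = +0 (E1 requires Δl = ±1)
(e) forbidden — Δm_l = +3 (E1 requires Δm_l = 0, ±1)
(f) forbidden — Δm_l = -2 (E1 requires Δm_l = 0, ±1)
(g) forbidden — Δm_l = -2 (E1 requires Δm_l = 0, ±1)
Total allowed: 0 of 7.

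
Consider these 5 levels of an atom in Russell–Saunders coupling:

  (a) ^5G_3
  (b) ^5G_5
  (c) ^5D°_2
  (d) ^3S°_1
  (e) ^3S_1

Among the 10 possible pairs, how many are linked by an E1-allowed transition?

(a)–(b): forbidden (parity, ΔJ).
(a)–(c): forbidden (ΔL).
(a)–(d): forbidden (ΔS, ΔL, ΔJ).
(a)–(e): forbidden (parity, ΔS, ΔL, ΔJ).
(b)–(c): forbidden (ΔL, ΔJ).
(b)–(d): forbidden (ΔS, ΔL, ΔJ).
(b)–(e): forbidden (parity, ΔS, ΔL, ΔJ).
(c)–(d): forbidden (parity, ΔS, ΔL).
(c)–(e): forbidden (ΔS, ΔL).
(d)–(e): forbidden (ΔL).
Allowed pairs: 0 of 10.

0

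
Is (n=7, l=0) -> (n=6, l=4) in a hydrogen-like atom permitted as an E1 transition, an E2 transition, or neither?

Δl = 4 − 0 = +4; l_i + l_f = 4.
E1 (Δl = ±1): not satisfied.
E2 (Δl = 0,±2, l_i+l_f ≥ 2): not satisfied.

neither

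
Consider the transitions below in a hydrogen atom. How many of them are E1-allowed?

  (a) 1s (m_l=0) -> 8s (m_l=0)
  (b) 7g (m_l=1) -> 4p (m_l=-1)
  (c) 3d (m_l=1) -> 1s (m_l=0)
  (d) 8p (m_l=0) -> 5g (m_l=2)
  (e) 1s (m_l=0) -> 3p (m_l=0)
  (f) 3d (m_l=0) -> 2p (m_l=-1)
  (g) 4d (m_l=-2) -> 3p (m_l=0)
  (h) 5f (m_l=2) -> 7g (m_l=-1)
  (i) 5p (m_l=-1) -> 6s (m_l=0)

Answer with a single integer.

(a) forbidden — Δl = +0 (E1 requires Δl = ±1)
(b) forbidden — Δl = -3 (E1 requires Δl = ±1); Δm_l = -2 (E1 requires Δm_l = 0, ±1)
(c) forbidden — Δl = -2 (E1 requires Δl = ±1)
(d) forbidden — Δl = +3 (E1 requires Δl = ±1); Δm_l = +2 (E1 requires Δm_l = 0, ±1)
(e) allowed
(f) allowed
(g) forbidden — Δm_l = +2 (E1 requires Δm_l = 0, ±1)
(h) forbidden — Δm_l = -3 (E1 requires Δm_l = 0, ±1)
(i) allowed
Total allowed: 3 of 9.

3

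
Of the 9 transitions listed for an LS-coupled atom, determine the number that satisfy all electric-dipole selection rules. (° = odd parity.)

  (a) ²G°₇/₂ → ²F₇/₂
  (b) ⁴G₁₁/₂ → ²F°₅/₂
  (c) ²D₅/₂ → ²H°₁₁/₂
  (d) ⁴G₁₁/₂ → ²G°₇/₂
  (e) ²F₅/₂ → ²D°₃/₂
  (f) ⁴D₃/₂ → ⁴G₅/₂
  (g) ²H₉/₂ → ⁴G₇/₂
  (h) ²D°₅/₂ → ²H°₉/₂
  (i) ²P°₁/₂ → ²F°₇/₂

(a) allowed
(b) forbidden (ΔS, ΔJ fail)
(c) forbidden (ΔL, ΔJ fail)
(d) forbidden (ΔS, ΔJ fail)
(e) allowed
(f) forbidden (parity, ΔL fail)
(g) forbidden (parity, ΔS fail)
(h) forbidden (parity, ΔL, ΔJ fail)
(i) forbidden (parity, ΔL, ΔJ fail)
Total allowed: 2 of 9.

2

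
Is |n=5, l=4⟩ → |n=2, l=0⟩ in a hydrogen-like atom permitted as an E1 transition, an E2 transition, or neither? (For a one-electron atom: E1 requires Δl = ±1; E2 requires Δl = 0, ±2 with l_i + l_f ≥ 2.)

neither

Δl = 0 − 4 = -4; l_i + l_f = 4.
E1 (Δl = ±1): not satisfied.
E2 (Δl = 0,±2, l_i+l_f ≥ 2): not satisfied.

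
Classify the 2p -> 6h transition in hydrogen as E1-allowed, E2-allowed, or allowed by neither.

neither

Δl = 5 − 1 = +4; l_i + l_f = 6.
E1 (Δl = ±1): not satisfied.
E2 (Δl = 0,±2, l_i+l_f ≥ 2): not satisfied.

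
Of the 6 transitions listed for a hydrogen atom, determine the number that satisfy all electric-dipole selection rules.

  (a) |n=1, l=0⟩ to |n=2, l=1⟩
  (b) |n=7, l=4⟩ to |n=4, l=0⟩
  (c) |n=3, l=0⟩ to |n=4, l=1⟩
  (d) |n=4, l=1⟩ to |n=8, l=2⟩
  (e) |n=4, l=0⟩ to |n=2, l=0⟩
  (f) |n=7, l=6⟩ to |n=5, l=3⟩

(a) allowed
(b) forbidden — Δl = -4 (E1 requires Δl = ±1)
(c) allowed
(d) allowed
(e) forbidden — Δl = +0 (E1 requires Δl = ±1)
(f) forbidden — Δl = -3 (E1 requires Δl = ±1)
Total allowed: 3 of 6.

3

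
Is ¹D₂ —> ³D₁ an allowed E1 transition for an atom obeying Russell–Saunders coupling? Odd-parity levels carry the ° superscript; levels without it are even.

forbidden

Parity must change: even → even — violated.
ΔS = 0: S: 0 → 1 — violated.
ΔL = 0, ±1 (not L=0↔0): L: 2 → 2, ΔL = +0 — satisfied.
ΔJ = 0, ±1 (not J=0↔0): J: 2 → 1, ΔJ = -1 — satisfied.
Rule(s) violated: parity, ΔS.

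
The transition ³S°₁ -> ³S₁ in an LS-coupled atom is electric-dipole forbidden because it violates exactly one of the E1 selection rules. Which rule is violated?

Reading off the term symbols: S 1→1, L 0→0, J 1→1, parity odd→even.
Parity must change: odd → even — passes.
ΔS = 0: S: 1 → 1 — passes.
ΔL = 0, ±1 (not L=0↔0): L: 0 → 0, ΔL = +0 — fails.
ΔJ = 0, ±1 (not J=0↔0): J: 1 → 1, ΔJ = +0 — passes.

the L=0 ↔ L=0 exclusion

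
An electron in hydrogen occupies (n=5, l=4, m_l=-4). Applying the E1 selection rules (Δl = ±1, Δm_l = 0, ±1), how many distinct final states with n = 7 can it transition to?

E1 requires Δl = ±1, so l_f ∈ {3, 5}; with 0 ≤ l_f ≤ n_f−1 = 6, the allowed l_f values are {3, 5}.
For l_f = 3: m_f ∈ {m_i−1, m_i, m_i+1} ∩ [−3, 3] = {-3} → 1 state.
For l_f = 5: m_f ∈ {m_i−1, m_i, m_i+1} ∩ [−5, 5] = {-5, -4, -3} → 3 states.
Total: 4.

4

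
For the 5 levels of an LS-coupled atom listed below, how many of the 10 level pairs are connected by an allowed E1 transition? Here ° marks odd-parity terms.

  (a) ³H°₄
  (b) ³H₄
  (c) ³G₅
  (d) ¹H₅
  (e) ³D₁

(a)–(b): allowed.
(a)–(c): allowed.
(a)–(d): forbidden (ΔS).
(a)–(e): forbidden (ΔL, ΔJ).
(b)–(c): forbidden (parity).
(b)–(d): forbidden (parity, ΔS).
(b)–(e): forbidden (parity, ΔL, ΔJ).
(c)–(d): forbidden (parity, ΔS).
(c)–(e): forbidden (parity, ΔL, ΔJ).
(d)–(e): forbidden (parity, ΔS, ΔL, ΔJ).
Allowed pairs: 2 of 10.

2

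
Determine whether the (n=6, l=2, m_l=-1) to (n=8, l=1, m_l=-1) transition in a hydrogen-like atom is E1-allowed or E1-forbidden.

allowed

Δl = 1 − 2 = -1; the E1 rule Δl = ±1 is ok.
Δm_l = -1 − (-1) = +0. E1 requires Δm_l = 0, ±1: ok.
All E1 selection rules are satisfied.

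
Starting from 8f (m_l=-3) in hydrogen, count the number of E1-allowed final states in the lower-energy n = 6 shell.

4

E1 requires Δl = ±1, so l_f ∈ {2, 4}; with 0 ≤ l_f ≤ n_f−1 = 5, the allowed l_f values are {2, 4}.
For l_f = 2: m_f ∈ {m_i−1, m_i, m_i+1} ∩ [−2, 2] = {-2} → 1 state.
For l_f = 4: m_f ∈ {m_i−1, m_i, m_i+1} ∩ [−4, 4] = {-4, -3, -2} → 3 states.
Total: 4.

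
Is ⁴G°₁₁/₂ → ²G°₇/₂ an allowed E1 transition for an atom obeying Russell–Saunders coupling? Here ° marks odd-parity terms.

forbidden

Initial level: S=3/2, L=4, J=11/2, parity odd. Final level: S=1/2, L=4, J=7/2, parity odd.
Parity must change: odd → odd — ✗.
ΔS = 0: S: 3/2 → 1/2 — ✗.
ΔL = 0, ±1 (not L=0↔0): L: 4 → 4, ΔL = +0 — ✓.
ΔJ = 0, ±1 (not J=0↔0): J: 11/2 → 7/2, ΔJ = -2 — ✗.
Rule(s) violated: parity, ΔS, ΔJ.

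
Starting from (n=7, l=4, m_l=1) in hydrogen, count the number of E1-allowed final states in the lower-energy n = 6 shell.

E1 requires Δl = ±1, so l_f ∈ {3, 5}; with 0 ≤ l_f ≤ n_f−1 = 5, the allowed l_f values are {3, 5}.
For l_f = 3: m_f ∈ {m_i−1, m_i, m_i+1} ∩ [−3, 3] = {0, 1, 2} → 3 states.
For l_f = 5: m_f ∈ {m_i−1, m_i, m_i+1} ∩ [−5, 5] = {0, 1, 2} → 3 states.
Total: 6.

6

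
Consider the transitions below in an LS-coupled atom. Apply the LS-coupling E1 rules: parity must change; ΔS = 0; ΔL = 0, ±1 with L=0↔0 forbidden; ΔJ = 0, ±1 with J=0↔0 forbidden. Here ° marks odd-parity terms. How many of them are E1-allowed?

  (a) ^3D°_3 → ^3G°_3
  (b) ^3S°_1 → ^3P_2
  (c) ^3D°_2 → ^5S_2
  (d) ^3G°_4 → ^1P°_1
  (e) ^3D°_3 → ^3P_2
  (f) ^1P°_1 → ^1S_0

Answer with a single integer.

3

(a) forbidden (parity, ΔL fail)
(b) allowed
(c) forbidden (ΔS, ΔL fail)
(d) forbidden (parity, ΔS, ΔL, ΔJ fail)
(e) allowed
(f) allowed
Total allowed: 3 of 6.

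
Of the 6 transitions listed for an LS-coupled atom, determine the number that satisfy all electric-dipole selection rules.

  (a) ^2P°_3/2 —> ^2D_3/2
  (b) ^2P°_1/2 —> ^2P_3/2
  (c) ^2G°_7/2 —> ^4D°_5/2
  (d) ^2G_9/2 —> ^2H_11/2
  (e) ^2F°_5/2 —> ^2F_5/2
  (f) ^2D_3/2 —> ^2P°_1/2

(a) allowed
(b) allowed
(c) forbidden (parity, ΔS, ΔL fail)
(d) forbidden (parity fails)
(e) allowed
(f) allowed
Total allowed: 4 of 6.

4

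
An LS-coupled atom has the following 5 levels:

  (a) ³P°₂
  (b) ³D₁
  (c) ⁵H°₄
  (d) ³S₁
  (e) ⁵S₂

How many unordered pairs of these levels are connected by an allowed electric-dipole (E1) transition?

2

(a)–(b): allowed.
(a)–(c): forbidden (parity, ΔS, ΔL, ΔJ).
(a)–(d): allowed.
(a)–(e): forbidden (ΔS).
(b)–(c): forbidden (ΔS, ΔL, ΔJ).
(b)–(d): forbidden (parity, ΔL).
(b)–(e): forbidden (parity, ΔS, ΔL).
(c)–(d): forbidden (ΔS, ΔL, ΔJ).
(c)–(e): forbidden (ΔL, ΔJ).
(d)–(e): forbidden (parity, ΔS, ΔL).
Allowed pairs: 2 of 10.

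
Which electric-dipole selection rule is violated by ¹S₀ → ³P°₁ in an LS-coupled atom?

Reading off the term symbols: S 0→1, L 0→1, J 0→1, parity even→odd.
ΔJ = 0, ±1 (not J=0↔0): J: 0 → 1, ΔJ = +1 — ✓.
ΔS = 0: S: 0 → 1 — ✗.
ΔL = 0, ±1 (not L=0↔0): L: 0 → 1, ΔL = +1 — ✓.
Parity must change: even → odd — ✓.

the ΔS = 0 rule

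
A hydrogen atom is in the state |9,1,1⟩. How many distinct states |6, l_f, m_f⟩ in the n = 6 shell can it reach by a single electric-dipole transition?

4

E1 requires Δl = ±1, so l_f ∈ {0, 2}; with 0 ≤ l_f ≤ n_f−1 = 5, the allowed l_f values are {0, 2}.
For l_f = 0: m_f ∈ {m_i−1, m_i, m_i+1} ∩ [−0, 0] = {0} → 1 state.
For l_f = 2: m_f ∈ {m_i−1, m_i, m_i+1} ∩ [−2, 2] = {0, 1, 2} → 3 states.
Total: 4.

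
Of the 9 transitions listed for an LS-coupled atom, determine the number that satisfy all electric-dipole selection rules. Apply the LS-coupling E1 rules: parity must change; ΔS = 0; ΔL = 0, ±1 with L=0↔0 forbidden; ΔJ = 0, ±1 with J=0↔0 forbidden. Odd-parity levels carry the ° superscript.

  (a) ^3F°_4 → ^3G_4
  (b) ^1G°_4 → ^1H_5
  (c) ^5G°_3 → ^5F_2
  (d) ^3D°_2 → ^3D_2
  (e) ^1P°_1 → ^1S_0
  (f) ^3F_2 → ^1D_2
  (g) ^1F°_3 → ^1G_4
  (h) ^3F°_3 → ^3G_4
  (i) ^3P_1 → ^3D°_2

8

(a) allowed
(b) allowed
(c) allowed
(d) allowed
(e) allowed
(f) forbidden (parity, ΔS fail)
(g) allowed
(h) allowed
(i) allowed
Total allowed: 8 of 9.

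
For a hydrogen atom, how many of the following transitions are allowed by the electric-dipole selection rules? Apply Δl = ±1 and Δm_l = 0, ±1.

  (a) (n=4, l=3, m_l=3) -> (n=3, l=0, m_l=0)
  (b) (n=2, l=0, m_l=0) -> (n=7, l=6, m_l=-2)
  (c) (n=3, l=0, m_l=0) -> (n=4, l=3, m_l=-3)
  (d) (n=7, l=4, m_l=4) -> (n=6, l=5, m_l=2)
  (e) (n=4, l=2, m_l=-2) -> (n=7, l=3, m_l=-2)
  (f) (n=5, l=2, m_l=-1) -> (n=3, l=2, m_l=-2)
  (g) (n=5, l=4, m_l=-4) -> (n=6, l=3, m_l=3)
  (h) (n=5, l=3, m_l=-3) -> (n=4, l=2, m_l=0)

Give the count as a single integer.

1

(a) forbidden — Δl = -3 (E1 requires Δl = ±1); Δm_l = -3 (E1 requires Δm_l = 0, ±1)
(b) forbidden — Δl = +6 (E1 requires Δl = ±1); Δm_l = -2 (E1 requires Δm_l = 0, ±1)
(c) forbidden — Δl = +3 (E1 requires Δl = ±1); Δm_l = -3 (E1 requires Δm_l = 0, ±1)
(d) forbidden — Δm_l = -2 (E1 requires Δm_l = 0, ±1)
(e) allowed
(f) forbidden — Δl = +0 (E1 requires Δl = ±1)
(g) forbidden — Δm_l = +7 (E1 requires Δm_l = 0, ±1)
(h) forbidden — Δm_l = +3 (E1 requires Δm_l = 0, ±1)
Total allowed: 1 of 8.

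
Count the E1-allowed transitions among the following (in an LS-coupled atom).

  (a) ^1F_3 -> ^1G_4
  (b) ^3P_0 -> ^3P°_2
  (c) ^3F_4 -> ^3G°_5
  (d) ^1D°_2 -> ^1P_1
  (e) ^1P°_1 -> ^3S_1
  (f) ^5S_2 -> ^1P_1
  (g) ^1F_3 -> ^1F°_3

(a) forbidden (parity fails)
(b) forbidden (ΔJ fails)
(c) allowed
(d) allowed
(e) forbidden (ΔS fails)
(f) forbidden (parity, ΔS fail)
(g) allowed
Total allowed: 3 of 7.

3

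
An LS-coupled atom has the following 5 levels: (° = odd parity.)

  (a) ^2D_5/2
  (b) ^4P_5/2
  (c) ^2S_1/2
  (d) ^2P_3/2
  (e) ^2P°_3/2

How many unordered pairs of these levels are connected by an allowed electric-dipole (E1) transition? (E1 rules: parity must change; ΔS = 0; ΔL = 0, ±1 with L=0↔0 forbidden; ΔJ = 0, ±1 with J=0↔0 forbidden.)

3

(a)–(b): forbidden (parity, ΔS).
(a)–(c): forbidden (parity, ΔL, ΔJ).
(a)–(d): forbidden (parity).
(a)–(e): allowed.
(b)–(c): forbidden (parity, ΔS, ΔJ).
(b)–(d): forbidden (parity, ΔS).
(b)–(e): forbidden (ΔS).
(c)–(d): forbidden (parity).
(c)–(e): allowed.
(d)–(e): allowed.
Allowed pairs: 3 of 10.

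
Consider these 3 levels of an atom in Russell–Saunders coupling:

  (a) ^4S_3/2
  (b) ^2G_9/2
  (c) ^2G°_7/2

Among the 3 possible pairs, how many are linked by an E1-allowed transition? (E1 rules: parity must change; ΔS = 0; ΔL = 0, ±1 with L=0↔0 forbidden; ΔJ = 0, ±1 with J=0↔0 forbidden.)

1

(a)–(b): forbidden (parity, ΔS, ΔL, ΔJ).
(a)–(c): forbidden (ΔS, ΔL, ΔJ).
(b)–(c): allowed.
Allowed pairs: 1 of 3.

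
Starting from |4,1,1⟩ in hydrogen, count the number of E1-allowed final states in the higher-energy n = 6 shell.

4

E1 requires Δl = ±1, so l_f ∈ {0, 2}; with 0 ≤ l_f ≤ n_f−1 = 5, the allowed l_f values are {0, 2}.
For l_f = 0: m_f ∈ {m_i−1, m_i, m_i+1} ∩ [−0, 0] = {0} → 1 state.
For l_f = 2: m_f ∈ {m_i−1, m_i, m_i+1} ∩ [−2, 2] = {0, 1, 2} → 3 states.
Total: 4.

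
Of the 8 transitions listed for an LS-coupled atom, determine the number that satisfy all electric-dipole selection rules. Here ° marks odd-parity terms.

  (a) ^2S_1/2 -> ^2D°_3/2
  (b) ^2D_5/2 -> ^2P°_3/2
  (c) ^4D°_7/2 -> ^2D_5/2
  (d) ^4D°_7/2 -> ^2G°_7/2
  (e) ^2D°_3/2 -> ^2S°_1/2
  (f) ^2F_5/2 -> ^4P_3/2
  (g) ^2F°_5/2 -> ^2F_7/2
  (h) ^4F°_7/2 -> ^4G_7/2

3

(a) forbidden (ΔL fails)
(b) allowed
(c) forbidden (ΔS fails)
(d) forbidden (parity, ΔS, ΔL fail)
(e) forbidden (parity, ΔL fail)
(f) forbidden (parity, ΔS, ΔL fail)
(g) allowed
(h) allowed
Total allowed: 3 of 8.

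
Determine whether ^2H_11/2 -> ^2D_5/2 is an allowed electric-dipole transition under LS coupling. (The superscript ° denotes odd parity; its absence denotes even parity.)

Parity must change: even → even — fails.
ΔS = 0: S: 1/2 → 1/2 — ok.
ΔL = 0, ±1 (not L=0↔0): L: 5 → 2, ΔL = -3 — fails.
ΔJ = 0, ±1 (not J=0↔0): J: 11/2 → 5/2, ΔJ = -3 — fails.
Rule(s) violated: parity, ΔL, ΔJ.

forbidden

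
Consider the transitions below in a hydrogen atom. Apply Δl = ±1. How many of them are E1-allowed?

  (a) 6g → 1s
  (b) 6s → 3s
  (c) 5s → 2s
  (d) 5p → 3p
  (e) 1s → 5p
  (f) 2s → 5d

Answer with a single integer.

1

(a) forbidden — Δl = -4 (E1 requires Δl = ±1)
(b) forbidden — Δl = +0 (E1 requires Δl = ±1)
(c) forbidden — Δl = +0 (E1 requires Δl = ±1)
(d) forbidden — Δl = +0 (E1 requires Δl = ±1)
(e) allowed
(f) forbidden — Δl = +2 (E1 requires Δl = ±1)
Total allowed: 1 of 6.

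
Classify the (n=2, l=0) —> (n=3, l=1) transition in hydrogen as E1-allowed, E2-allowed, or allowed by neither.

Δl = 1 − 0 = +1; l_i + l_f = 1.
E1 (Δl = ±1): satisfied.
E2 (Δl = 0,±2, l_i+l_f ≥ 2): not satisfied.

E1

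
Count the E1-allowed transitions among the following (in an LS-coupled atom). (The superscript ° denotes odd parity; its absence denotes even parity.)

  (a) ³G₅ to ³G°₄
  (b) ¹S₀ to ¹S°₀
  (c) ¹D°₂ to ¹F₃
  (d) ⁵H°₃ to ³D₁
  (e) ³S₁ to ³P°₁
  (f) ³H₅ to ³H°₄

4

(a) allowed
(b) forbidden (ΔL, ΔJ fail)
(c) allowed
(d) forbidden (ΔS, ΔL, ΔJ fail)
(e) allowed
(f) allowed
Total allowed: 4 of 6.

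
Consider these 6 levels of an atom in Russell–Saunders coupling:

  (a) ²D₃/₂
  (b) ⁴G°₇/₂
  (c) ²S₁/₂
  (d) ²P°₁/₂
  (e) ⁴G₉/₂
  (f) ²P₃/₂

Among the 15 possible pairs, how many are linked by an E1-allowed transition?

4

(a)–(b): forbidden (ΔS, ΔL, ΔJ).
(a)–(c): forbidden (parity, ΔL).
(a)–(d): allowed.
(a)–(e): forbidden (parity, ΔS, ΔL, ΔJ).
(a)–(f): forbidden (parity).
(b)–(c): forbidden (ΔS, ΔL, ΔJ).
(b)–(d): forbidden (parity, ΔS, ΔL, ΔJ).
(b)–(e): allowed.
(b)–(f): forbidden (ΔS, ΔL, ΔJ).
(c)–(d): allowed.
(c)–(e): forbidden (parity, ΔS, ΔL, ΔJ).
(c)–(f): forbidden (parity).
(d)–(e): forbidden (ΔS, ΔL, ΔJ).
(d)–(f): allowed.
(e)–(f): forbidden (parity, ΔS, ΔL, ΔJ).
Allowed pairs: 4 of 15.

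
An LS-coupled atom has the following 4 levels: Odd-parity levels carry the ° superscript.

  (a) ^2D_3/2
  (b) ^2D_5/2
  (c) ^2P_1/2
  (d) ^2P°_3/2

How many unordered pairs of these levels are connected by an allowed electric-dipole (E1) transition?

3

(a)–(b): forbidden (parity).
(a)–(c): forbidden (parity).
(a)–(d): allowed.
(b)–(c): forbidden (parity, ΔJ).
(b)–(d): allowed.
(c)–(d): allowed.
Allowed pairs: 3 of 6.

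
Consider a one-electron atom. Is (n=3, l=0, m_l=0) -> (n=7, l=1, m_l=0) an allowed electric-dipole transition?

Δl = 1 − 0 = +1; the E1 rule Δl = ±1 is passes.
Δm_l = 0 − (0) = +0. E1 requires Δm_l = 0, ±1: passes.
All E1 selection rules are satisfied.

allowed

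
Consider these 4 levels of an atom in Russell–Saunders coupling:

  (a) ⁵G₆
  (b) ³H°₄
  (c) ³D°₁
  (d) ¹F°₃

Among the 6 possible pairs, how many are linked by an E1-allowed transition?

(a)–(b): forbidden (ΔS, ΔJ).
(a)–(c): forbidden (ΔS, ΔL, ΔJ).
(a)–(d): forbidden (ΔS, ΔJ).
(b)–(c): forbidden (parity, ΔL, ΔJ).
(b)–(d): forbidden (parity, ΔS, ΔL).
(c)–(d): forbidden (parity, ΔS, ΔJ).
Allowed pairs: 0 of 6.

0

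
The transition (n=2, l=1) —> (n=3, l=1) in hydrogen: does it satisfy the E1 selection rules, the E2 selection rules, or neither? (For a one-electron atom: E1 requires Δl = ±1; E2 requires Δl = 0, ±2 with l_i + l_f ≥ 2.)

E2

Δl = 1 − 1 = +0; l_i + l_f = 2.
E1 (Δl = ±1): not satisfied.
E2 (Δl = 0,±2, l_i+l_f ≥ 2): satisfied.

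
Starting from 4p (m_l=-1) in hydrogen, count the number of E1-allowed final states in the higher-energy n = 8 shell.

4

E1 requires Δl = ±1, so l_f ∈ {0, 2}; with 0 ≤ l_f ≤ n_f−1 = 7, the allowed l_f values are {0, 2}.
For l_f = 0: m_f ∈ {m_i−1, m_i, m_i+1} ∩ [−0, 0] = {0} → 1 state.
For l_f = 2: m_f ∈ {m_i−1, m_i, m_i+1} ∩ [−2, 2] = {-2, -1, 0} → 3 states.
Total: 4.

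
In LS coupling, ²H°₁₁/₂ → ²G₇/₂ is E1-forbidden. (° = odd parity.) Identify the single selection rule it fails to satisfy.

the ΔJ = 0, ±1 rule

Initial level: S=1/2, L=5, J=11/2, parity odd. Final level: S=1/2, L=4, J=7/2, parity even.
Parity must change: odd → even — satisfied.
ΔS = 0: S: 1/2 → 1/2 — satisfied.
ΔL = 0, ±1 (not L=0↔0): L: 5 → 4, ΔL = -1 — satisfied.
ΔJ = 0, ±1 (not J=0↔0): J: 11/2 → 7/2, ΔJ = -2 — violated.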